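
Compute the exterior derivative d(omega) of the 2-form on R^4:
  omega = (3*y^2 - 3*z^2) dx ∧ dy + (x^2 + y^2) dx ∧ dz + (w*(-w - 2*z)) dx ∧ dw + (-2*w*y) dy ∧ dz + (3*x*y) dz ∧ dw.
d(omega) = (-2*y - 6*z) dx ∧ dy ∧ dz + (2*w + 3*y) dx ∧ dz ∧ dw + (3*x - 2*y) dy ∧ dz ∧ dw

For a 2-form omega = sum_{i<j} g_{ij} dx_i ∧ dx_j, the exterior derivative is
  d(omega) = sum_{i<j} d(g_{ij}) ∧ dx_i ∧ dx_j = sum_{i<j, k} (∂g_{ij}/∂x_k) dx_k ∧ dx_i ∧ dx_j.
Expand each term, using dx_k ∧ dx_i ∧ dx_j = sgn(permutation) dx_{(a)} ∧ dx_{(b)} ∧ dx_{(c)} with (a < b < c) sorted:
  d(3*y^2 - 3*z^2) includes (∂/∂z)(3*y^2 - 3*z^2) dz = (-6*z) dz, which multiplied by dx ∧ dy gives (-6*z) dx ∧ dy ∧ dz
  d(x^2 + y^2) includes (∂/∂y)(x^2 + y^2) dy = (2*y) dy, which multiplied by dx ∧ dz gives (-2*y) dx ∧ dy ∧ dz
  d(w*(-w - 2*z)) includes (∂/∂z)(w*(-w - 2*z)) dz = (-2*w) dz, which multiplied by dx ∧ dw gives (2*w) dx ∧ dz ∧ dw
  d(-2*w*y) includes (∂/∂w)(-2*w*y) dw = (-2*y) dw, which multiplied by dy ∧ dz gives (-2*y) dy ∧ dz ∧ dw
  d(3*x*y) includes (∂/∂x)(3*x*y) dx = (3*y) dx, which multiplied by dz ∧ dw gives (3*y) dx ∧ dz ∧ dw
  d(3*x*y) includes (∂/∂y)(3*x*y) dy = (3*x) dy, which multiplied by dz ∧ dw gives (3*x) dy ∧ dz ∧ dw
Collecting like 3-forms: d(omega) = (-2*y - 6*z) dx ∧ dy ∧ dz + (2*w + 3*y) dx ∧ dz ∧ dw + (3*x - 2*y) dy ∧ dz ∧ dw.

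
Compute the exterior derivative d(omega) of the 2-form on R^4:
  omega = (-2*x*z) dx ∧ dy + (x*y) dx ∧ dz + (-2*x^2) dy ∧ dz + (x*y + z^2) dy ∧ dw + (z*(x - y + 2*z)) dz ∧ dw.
d(omega) = (-7*x) dx ∧ dy ∧ dz + (y) dx ∧ dy ∧ dw + (-3*z) dy ∧ dz ∧ dw + (z) dx ∧ dz ∧ dw

For a 2-form omega = sum_{i<j} g_{ij} dx_i ∧ dx_j, the exterior derivative is
  d(omega) = sum_{i<j} d(g_{ij}) ∧ dx_i ∧ dx_j = sum_{i<j, k} (∂g_{ij}/∂x_k) dx_k ∧ dx_i ∧ dx_j.
Expand each term, using dx_k ∧ dx_i ∧ dx_j = sgn(permutation) dx_{(a)} ∧ dx_{(b)} ∧ dx_{(c)} with (a < b < c) sorted:
  d(-2*x*z) includes (∂/∂z)(-2*x*z) dz = (-2*x) dz, which multiplied by dx ∧ dy gives (-2*x) dx ∧ dy ∧ dz
  d(x*y) includes (∂/∂y)(x*y) dy = (x) dy, which multiplied by dx ∧ dz gives (-x) dx ∧ dy ∧ dz
  d(-2*x^2) includes (∂/∂x)(-2*x^2) dx = (-4*x) dx, which multiplied by dy ∧ dz gives (-4*x) dx ∧ dy ∧ dz
  d(x*y + z^2) includes (∂/∂x)(x*y + z^2) dx = (y) dx, which multiplied by dy ∧ dw gives (y) dx ∧ dy ∧ dw
  d(x*y + z^2) includes (∂/∂z)(x*y + z^2) dz = (2*z) dz, which multiplied by dy ∧ dw gives (-2*z) dy ∧ dz ∧ dw
  d(z*(x - y + 2*z)) includes (∂/∂x)(z*(x - y + 2*z)) dx = (z) dx, which multiplied by dz ∧ dw gives (z) dx ∧ dz ∧ dw
  d(z*(x - y + 2*z)) includes (∂/∂y)(z*(x - y + 2*z)) dy = (-z) dy, which multiplied by dz ∧ dw gives (-z) dy ∧ dz ∧ dw
Collecting like 3-forms: d(omega) = (-7*x) dx ∧ dy ∧ dz + (y) dx ∧ dy ∧ dw + (-3*z) dy ∧ dz ∧ dw + (z) dx ∧ dz ∧ dw.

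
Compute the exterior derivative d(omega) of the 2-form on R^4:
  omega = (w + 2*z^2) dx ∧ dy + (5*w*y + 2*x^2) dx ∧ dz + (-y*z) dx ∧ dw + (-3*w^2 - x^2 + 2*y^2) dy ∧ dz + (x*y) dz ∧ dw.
d(omega) = (-5*w - 2*x + 4*z) dx ∧ dy ∧ dz + (z + 1) dx ∧ dy ∧ dw + (7*y) dx ∧ dz ∧ dw + (-6*w + x) dy ∧ dz ∧ dw

For a 2-form omega = sum_{i<j} g_{ij} dx_i ∧ dx_j, the exterior derivative is
  d(omega) = sum_{i<j} d(g_{ij}) ∧ dx_i ∧ dx_j = sum_{i<j, k} (∂g_{ij}/∂x_k) dx_k ∧ dx_i ∧ dx_j.
Expand each term, using dx_k ∧ dx_i ∧ dx_j = sgn(permutation) dx_{(a)} ∧ dx_{(b)} ∧ dx_{(c)} with (a < b < c) sorted:
  d(w + 2*z^2) includes (∂/∂z)(w + 2*z^2) dz = (4*z) dz, which multiplied by dx ∧ dy gives (4*z) dx ∧ dy ∧ dz
  d(w + 2*z^2) includes (∂/∂w)(w + 2*z^2) dw = (1) dw, which multiplied by dx ∧ dy gives (1) dx ∧ dy ∧ dw
  d(5*w*y + 2*x^2) includes (∂/∂y)(5*w*y + 2*x^2) dy = (5*w) dy, which multiplied by dx ∧ dz gives (-5*w) dx ∧ dy ∧ dz
  d(5*w*y + 2*x^2) includes (∂/∂w)(5*w*y + 2*x^2) dw = (5*y) dw, which multiplied by dx ∧ dz gives (5*y) dx ∧ dz ∧ dw
  d(-y*z) includes (∂/∂y)(-y*z) dy = (-z) dy, which multiplied by dx ∧ dw gives (z) dx ∧ dy ∧ dw
  d(-y*z) includes (∂/∂z)(-y*z) dz = (-y) dz, which multiplied by dx ∧ dw gives (y) dx ∧ dz ∧ dw
  d(-3*w^2 - x^2 + 2*y^2) includes (∂/∂x)(-3*w^2 - x^2 + 2*y^2) dx = (-2*x) dx, which multiplied by dy ∧ dz gives (-2*x) dx ∧ dy ∧ dz
  d(-3*w^2 - x^2 + 2*y^2) includes (∂/∂w)(-3*w^2 - x^2 + 2*y^2) dw = (-6*w) dw, which multiplied by dy ∧ dz gives (-6*w) dy ∧ dz ∧ dw
  d(x*y) includes (∂/∂x)(x*y) dx = (y) dx, which multiplied by dz ∧ dw gives (y) dx ∧ dz ∧ dw
  d(x*y) includes (∂/∂y)(x*y) dy = (x) dy, which multiplied by dz ∧ dw gives (x) dy ∧ dz ∧ dw
Collecting like 3-forms: d(omega) = (-5*w - 2*x + 4*z) dx ∧ dy ∧ dz + (z + 1) dx ∧ dy ∧ dw + (7*y) dx ∧ dz ∧ dw + (-6*w + x) dy ∧ dz ∧ dw.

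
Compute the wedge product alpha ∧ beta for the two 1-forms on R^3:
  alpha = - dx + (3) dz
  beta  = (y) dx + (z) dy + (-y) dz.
alpha ∧ beta = (-z) dx ∧ dy + (-2*y) dx ∧ dz + (-3*z) dy ∧ dz

Distribute the wedge, using dx_i ∧ dx_j = -dx_j ∧ dx_i and dx_i ∧ dx_i = 0. For each pair (i, j) with i < j, the coefficient of dx_i ∧ dx_j in alpha ∧ beta is (alpha_i * beta_j - alpha_j * beta_i). Collecting: alpha ∧ beta = (-z) dx ∧ dy + (-2*y) dx ∧ dz + (-3*z) dy ∧ dz.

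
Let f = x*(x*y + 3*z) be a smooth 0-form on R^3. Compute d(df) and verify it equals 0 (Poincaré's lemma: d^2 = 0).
d(df) = 0

Step 1: df = sum_i (∂f/∂x_i) dx_i = (2*x*y + 3*z) dx + (x^2) dy + (3*x) dz.
Step 2: Apply d again. Using the 1-form formula, the coefficient of dx ∧ dy in d(df) is ∂^2 f/∂x ∂y - ∂^2 f/∂y ∂x = (2*x) - (2*x) = 0 (equality of mixed partials for smooth f).
Similarly for dx ∧ dz and dy ∧ dz — all coefficients vanish. So d(df) = 0.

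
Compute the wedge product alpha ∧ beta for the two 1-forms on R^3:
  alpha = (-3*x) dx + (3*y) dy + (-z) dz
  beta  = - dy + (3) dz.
alpha ∧ beta = (3*x) dx ∧ dy + (-9*x) dx ∧ dz + (9*y - z) dy ∧ dz

Distribute the wedge, using dx_i ∧ dx_j = -dx_j ∧ dx_i and dx_i ∧ dx_i = 0. For each pair (i, j) with i < j, the coefficient of dx_i ∧ dx_j in alpha ∧ beta is (alpha_i * beta_j - alpha_j * beta_i). Collecting: alpha ∧ beta = (3*x) dx ∧ dy + (-9*x) dx ∧ dz + (9*y - z) dy ∧ dz.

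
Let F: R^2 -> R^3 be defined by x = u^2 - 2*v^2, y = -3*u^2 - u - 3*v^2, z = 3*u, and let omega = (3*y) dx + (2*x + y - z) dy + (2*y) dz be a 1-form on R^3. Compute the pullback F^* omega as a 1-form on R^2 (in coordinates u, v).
F^* omega = (-12*u^3 + u^2 + 24*u*v^2 - 2*u - 11*v^2) du + (6*v*(7*u^2 + 6*u + 13*v^2)) dv

Using F^*(f dg) = (f ∘ F) d(g ∘ F), substitute each coordinate x_i by F_i(u, v) in f_i, and replace dx_i by d F_i = (∂F_i/∂u) du + (∂F_i/∂v) dv.
  For the x component: f_1(F) = -9*u^2 - 3*u - 9*v^2; d F_1 = (2*u) du + (-4*v) dv
  For the y component: f_2(F) = -u^2 - 4*u - 7*v^2; d F_2 = (-6*u - 1) du + (-6*v) dv
  For the z component: f_3(F) = -6*u^2 - 2*u - 6*v^2; d F_3 = (3) du + (0) dv
Combining and collecting du, dv coefficients:
  coeff of du: -12*u^3 + u^2 + 24*u*v^2 - 2*u - 11*v^2
  coeff of dv: 6*v*(7*u^2 + 6*u + 13*v^2)
F^* omega = (-12*u^3 + u^2 + 24*u*v^2 - 2*u - 11*v^2) du + (6*v*(7*u^2 + 6*u + 13*v^2)) dv.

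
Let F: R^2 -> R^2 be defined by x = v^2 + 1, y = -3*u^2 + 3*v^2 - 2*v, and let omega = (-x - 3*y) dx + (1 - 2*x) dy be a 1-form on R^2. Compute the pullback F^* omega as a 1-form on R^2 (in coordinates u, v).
F^* omega = (6*u*(2*v^2 + 1)) du + (18*u^2*v - 32*v^3 + 16*v^2 - 8*v + 2) dv

Using F^*(f dg) = (f ∘ F) d(g ∘ F), substitute each coordinate x_i by F_i(u, v) in f_i, and replace dx_i by d F_i = (∂F_i/∂u) du + (∂F_i/∂v) dv.
  For the x component: f_1(F) = 9*u^2 - 10*v^2 + 6*v - 1; d F_1 = (0) du + (2*v) dv
  For the y component: f_2(F) = -2*v^2 - 1; d F_2 = (-6*u) du + (6*v - 2) dv
Combining and collecting du, dv coefficients:
  coeff of du: 6*u*(2*v^2 + 1)
  coeff of dv: 18*u^2*v - 32*v^3 + 16*v^2 - 8*v + 2
F^* omega = (6*u*(2*v^2 + 1)) du + (18*u^2*v - 32*v^3 + 16*v^2 - 8*v + 2) dv.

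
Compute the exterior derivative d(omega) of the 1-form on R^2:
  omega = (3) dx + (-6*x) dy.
d(omega) = (-6) dx ∧ dy

For a 1-form omega = sum_i f_i dx_i, the exterior derivative is
  d(omega) = sum_{i < j} (∂f_j/∂x_i - ∂f_i/∂x_j) dx_i ∧ dx_j.
  coefficient of dx ∧ dy: ∂f_2/∂x - ∂f_1/∂y = ∂(-6*x)/∂x - ∂(3)/∂y = -6
Assembling: d(omega) = (-6) dx ∧ dy.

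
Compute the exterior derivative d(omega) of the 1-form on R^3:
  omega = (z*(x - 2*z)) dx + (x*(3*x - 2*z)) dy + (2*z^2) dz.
d(omega) = (6*x - 2*z) dx ∧ dy + (-x + 4*z) dx ∧ dz + (2*x) dy ∧ dz

For a 1-form omega = sum_i f_i dx_i, the exterior derivative is
  d(omega) = sum_{i < j} (∂f_j/∂x_i - ∂f_i/∂x_j) dx_i ∧ dx_j.
  coefficient of dx ∧ dy: ∂f_2/∂x - ∂f_1/∂y = ∂(x*(3*x - 2*z))/∂x - ∂(z*(x - 2*z))/∂y = 6*x - 2*z
  coefficient of dx ∧ dz: ∂f_3/∂x - ∂f_1/∂z = ∂(2*z^2)/∂x - ∂(z*(x - 2*z))/∂z = -x + 4*z
  coefficient of dy ∧ dz: ∂f_3/∂y - ∂f_2/∂z = ∂(2*z^2)/∂y - ∂(x*(3*x - 2*z))/∂z = 2*x
Assembling: d(omega) = (6*x - 2*z) dx ∧ dy + (-x + 4*z) dx ∧ dz + (2*x) dy ∧ dz.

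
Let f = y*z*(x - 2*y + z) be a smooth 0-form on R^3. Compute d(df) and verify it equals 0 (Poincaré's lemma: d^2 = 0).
d(df) = 0

Step 1: df = sum_i (∂f/∂x_i) dx_i = (y*z) dx + (z*(x - 4*y + z)) dy + (y*(x - 2*y + 2*z)) dz.
Step 2: Apply d again. Using the 1-form formula, the coefficient of dx ∧ dy in d(df) is ∂^2 f/∂x ∂y - ∂^2 f/∂y ∂x = (z) - (z) = 0 (equality of mixed partials for smooth f).
Similarly for dx ∧ dz and dy ∧ dz — all coefficients vanish. So d(df) = 0.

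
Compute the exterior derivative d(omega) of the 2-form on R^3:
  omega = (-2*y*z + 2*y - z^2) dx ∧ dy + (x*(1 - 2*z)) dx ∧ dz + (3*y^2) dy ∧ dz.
d(omega) = (-2*y - 2*z) dx ∧ dy ∧ dz

For a 2-form omega = sum_{i<j} g_{ij} dx_i ∧ dx_j, the exterior derivative is
  d(omega) = sum_{i<j} d(g_{ij}) ∧ dx_i ∧ dx_j = sum_{i<j, k} (∂g_{ij}/∂x_k) dx_k ∧ dx_i ∧ dx_j.
Expand each term, using dx_k ∧ dx_i ∧ dx_j = sgn(permutation) dx_{(a)} ∧ dx_{(b)} ∧ dx_{(c)} with (a < b < c) sorted:
  d(-2*y*z + 2*y - z^2) includes (∂/∂z)(-2*y*z + 2*y - z^2) dz = (-2*y - 2*z) dz, which multiplied by dx ∧ dy gives (-2*y - 2*z) dx ∧ dy ∧ dz
Collecting like 3-forms: d(omega) = (-2*y - 2*z) dx ∧ dy ∧ dz.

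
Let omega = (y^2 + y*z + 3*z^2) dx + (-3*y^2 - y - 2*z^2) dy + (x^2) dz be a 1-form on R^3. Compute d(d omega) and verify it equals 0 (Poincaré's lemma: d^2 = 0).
d(d omega) = 0

Step 1: d omega = sum_{i<j} (∂f_j/∂x_i - ∂f_i/∂x_j) dx_i ∧ dx_j:
  coeff of dx ∧ dy: -2*y - z
  coeff of dx ∧ dz: 2*x - y - 6*z
  coeff of dy ∧ dz: 4*z
Step 2: Apply d again to each 2-form coefficient. The only possible 3-form in R^3 is dx ∧ dy ∧ dz, with coefficient
  ∂(coeff of dy∧dz)/∂x - ∂(coeff of dx∧dz)/∂y + ∂(coeff of dx∧dy)/∂z
  = ∂/∂x (4*z) - ∂/∂y (2*x - y - 6*z) + ∂/∂z (-2*y - z).
Each of these terms simplifies to sums of mixed partials that cancel in pairs. The result is 0 (by equality of mixed partials for smooth functions — Schwarz / Clairaut).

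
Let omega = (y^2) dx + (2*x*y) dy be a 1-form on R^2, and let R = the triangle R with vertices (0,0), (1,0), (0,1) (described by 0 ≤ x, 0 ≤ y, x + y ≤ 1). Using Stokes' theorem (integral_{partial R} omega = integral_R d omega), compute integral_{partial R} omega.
integral_(partial R) omega = 0

Stokes: integral_partial_R omega = integral_R d omega with d omega = (∂Q/∂x - ∂P/∂y) dx ∧ dy.
  ∂Q/∂x = 2*y
  ∂P/∂y = 2*y
  integrand = ∂Q/∂x - ∂P/∂y = 0.
Integrating over R: integral_0^1 integral_0^{1-x} (0) dy dx = 0.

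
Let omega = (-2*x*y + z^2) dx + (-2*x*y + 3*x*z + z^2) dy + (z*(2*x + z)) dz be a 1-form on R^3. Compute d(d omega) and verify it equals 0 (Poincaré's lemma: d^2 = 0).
d(d omega) = 0

Step 1: d omega = sum_{i<j} (∂f_j/∂x_i - ∂f_i/∂x_j) dx_i ∧ dx_j:
  coeff of dx ∧ dy: 2*x - 2*y + 3*z
  coeff of dx ∧ dz: 0
  coeff of dy ∧ dz: -3*x - 2*z
Step 2: Apply d again to each 2-form coefficient. The only possible 3-form in R^3 is dx ∧ dy ∧ dz, with coefficient
  ∂(coeff of dy∧dz)/∂x - ∂(coeff of dx∧dz)/∂y + ∂(coeff of dx∧dy)/∂z
  = ∂/∂x (-3*x - 2*z) - ∂/∂y (0) + ∂/∂z (2*x - 2*y + 3*z).
Each of these terms simplifies to sums of mixed partials that cancel in pairs. The result is 0 (by equality of mixed partials for smooth functions — Schwarz / Clairaut).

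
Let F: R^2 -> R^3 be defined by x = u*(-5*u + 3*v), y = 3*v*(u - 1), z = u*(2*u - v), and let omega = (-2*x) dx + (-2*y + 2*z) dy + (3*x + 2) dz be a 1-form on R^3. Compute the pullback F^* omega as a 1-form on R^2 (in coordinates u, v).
F^* omega = (-160*u^3 + 153*u^2*v - 51*u*v^2 + 8*u + 18*v^2 - 2*v) du + (57*u^3 - 51*u^2*v - 12*u^2 + 42*u*v - 2*u - 18*v) dv

Using F^*(f dg) = (f ∘ F) d(g ∘ F), substitute each coordinate x_i by F_i(u, v) in f_i, and replace dx_i by d F_i = (∂F_i/∂u) du + (∂F_i/∂v) dv.
  For the x component: f_1(F) = 2*u*(5*u - 3*v); d F_1 = (-10*u + 3*v) du + (3*u) dv
  For the y component: f_2(F) = 4*u^2 - 8*u*v + 6*v; d F_2 = (3*v) du + (3*u - 3) dv
  For the z component: f_3(F) = -15*u^2 + 9*u*v + 2; d F_3 = (4*u - v) du + (-u) dv
Combining and collecting du, dv coefficients:
  coeff of du: -160*u^3 + 153*u^2*v - 51*u*v^2 + 8*u + 18*v^2 - 2*v
  coeff of dv: 57*u^3 - 51*u^2*v - 12*u^2 + 42*u*v - 2*u - 18*v
F^* omega = (-160*u^3 + 153*u^2*v - 51*u*v^2 + 8*u + 18*v^2 - 2*v) du + (57*u^3 - 51*u^2*v - 12*u^2 + 42*u*v - 2*u - 18*v) dv.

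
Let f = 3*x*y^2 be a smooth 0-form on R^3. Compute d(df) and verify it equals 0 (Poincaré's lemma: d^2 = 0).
d(df) = 0

Step 1: df = sum_i (∂f/∂x_i) dx_i = (3*y^2) dx + (6*x*y) dy + (0) dz.
Step 2: Apply d again. Using the 1-form formula, the coefficient of dx ∧ dy in d(df) is ∂^2 f/∂x ∂y - ∂^2 f/∂y ∂x = (6*y) - (6*y) = 0 (equality of mixed partials for smooth f).
Similarly for dx ∧ dz and dy ∧ dz — all coefficients vanish. So d(df) = 0.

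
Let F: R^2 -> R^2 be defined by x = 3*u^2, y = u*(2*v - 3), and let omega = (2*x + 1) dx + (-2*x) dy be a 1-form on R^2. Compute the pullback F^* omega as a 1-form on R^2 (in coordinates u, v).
F^* omega = (6*u*(6*u^2 - 2*u*v + 3*u + 1)) du + (-12*u^3) dv

Using F^*(f dg) = (f ∘ F) d(g ∘ F), substitute each coordinate x_i by F_i(u, v) in f_i, and replace dx_i by d F_i = (∂F_i/∂u) du + (∂F_i/∂v) dv.
  For the x component: f_1(F) = 6*u^2 + 1; d F_1 = (6*u) du + (0) dv
  For the y component: f_2(F) = -6*u^2; d F_2 = (2*v - 3) du + (2*u) dv
Combining and collecting du, dv coefficients:
  coeff of du: 6*u*(6*u^2 - 2*u*v + 3*u + 1)
  coeff of dv: -12*u^3
F^* omega = (6*u*(6*u^2 - 2*u*v + 3*u + 1)) du + (-12*u^3) dv.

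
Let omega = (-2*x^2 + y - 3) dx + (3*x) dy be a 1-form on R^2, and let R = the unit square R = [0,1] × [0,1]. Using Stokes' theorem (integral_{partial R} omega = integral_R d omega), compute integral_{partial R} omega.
integral_(partial R) omega = 2

Stokes: integral_partial_R omega = integral_R d omega with d omega = (∂Q/∂x - ∂P/∂y) dx ∧ dy.
  ∂Q/∂x = 3
  ∂P/∂y = 1
  integrand = ∂Q/∂x - ∂P/∂y = 2.
Integrating over R: integral_0^1 integral_0^1 (2) dx dy = 2.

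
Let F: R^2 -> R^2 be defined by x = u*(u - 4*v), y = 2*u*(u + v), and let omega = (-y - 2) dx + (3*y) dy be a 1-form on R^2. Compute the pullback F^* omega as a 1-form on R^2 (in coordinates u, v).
F^* omega = (20*u^3 + 40*u^2*v + 20*u*v^2 - 4*u + 8*v) du + (4*u*(5*u^2 + 5*u*v + 2)) dv

Using F^*(f dg) = (f ∘ F) d(g ∘ F), substitute each coordinate x_i by F_i(u, v) in f_i, and replace dx_i by d F_i = (∂F_i/∂u) du + (∂F_i/∂v) dv.
  For the x component: f_1(F) = -2*u^2 - 2*u*v - 2; d F_1 = (2*u - 4*v) du + (-4*u) dv
  For the y component: f_2(F) = 6*u*(u + v); d F_2 = (4*u + 2*v) du + (2*u) dv
Combining and collecting du, dv coefficients:
  coeff of du: 20*u^3 + 40*u^2*v + 20*u*v^2 - 4*u + 8*v
  coeff of dv: 4*u*(5*u^2 + 5*u*v + 2)
F^* omega = (20*u^3 + 40*u^2*v + 20*u*v^2 - 4*u + 8*v) du + (4*u*(5*u^2 + 5*u*v + 2)) dv.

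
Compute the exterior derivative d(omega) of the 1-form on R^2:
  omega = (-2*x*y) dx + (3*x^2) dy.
d(omega) = (8*x) dx ∧ dy

For a 1-form omega = sum_i f_i dx_i, the exterior derivative is
  d(omega) = sum_{i < j} (∂f_j/∂x_i - ∂f_i/∂x_j) dx_i ∧ dx_j.
  coefficient of dx ∧ dy: ∂f_2/∂x - ∂f_1/∂y = ∂(3*x^2)/∂x - ∂(-2*x*y)/∂y = 8*x
Assembling: d(omega) = (8*x) dx ∧ dy.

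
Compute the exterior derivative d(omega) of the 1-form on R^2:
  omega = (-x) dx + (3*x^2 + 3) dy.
d(omega) = (6*x) dx ∧ dy

For a 1-form omega = sum_i f_i dx_i, the exterior derivative is
  d(omega) = sum_{i < j} (∂f_j/∂x_i - ∂f_i/∂x_j) dx_i ∧ dx_j.
  coefficient of dx ∧ dy: ∂f_2/∂x - ∂f_1/∂y = ∂(3*x^2 + 3)/∂x - ∂(-x)/∂y = 6*x
Assembling: d(omega) = (6*x) dx ∧ dy.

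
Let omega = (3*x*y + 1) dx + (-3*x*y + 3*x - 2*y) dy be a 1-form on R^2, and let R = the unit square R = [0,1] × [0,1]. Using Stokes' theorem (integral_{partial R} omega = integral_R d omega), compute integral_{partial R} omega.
integral_(partial R) omega = 0

Stokes: integral_partial_R omega = integral_R d omega with d omega = (∂Q/∂x - ∂P/∂y) dx ∧ dy.
  ∂Q/∂x = 3 - 3*y
  ∂P/∂y = 3*x
  integrand = ∂Q/∂x - ∂P/∂y = -3*x - 3*y + 3.
Integrating over R: integral_0^1 integral_0^1 (-3*x - 3*y + 3) dx dy = 0.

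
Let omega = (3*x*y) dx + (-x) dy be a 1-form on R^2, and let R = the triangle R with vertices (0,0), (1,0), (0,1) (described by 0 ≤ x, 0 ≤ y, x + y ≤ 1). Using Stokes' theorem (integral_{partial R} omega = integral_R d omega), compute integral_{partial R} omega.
integral_(partial R) omega = -1

Stokes: integral_partial_R omega = integral_R d omega with d omega = (∂Q/∂x - ∂P/∂y) dx ∧ dy.
  ∂Q/∂x = -1
  ∂P/∂y = 3*x
  integrand = ∂Q/∂x - ∂P/∂y = -3*x - 1.
Integrating over R: integral_0^1 integral_0^{1-x} (-3*x - 1) dy dx = -1.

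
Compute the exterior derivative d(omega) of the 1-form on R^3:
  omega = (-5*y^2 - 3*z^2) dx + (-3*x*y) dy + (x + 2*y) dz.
d(omega) = (7*y) dx ∧ dy + (6*z + 1) dx ∧ dz + (2) dy ∧ dz

For a 1-form omega = sum_i f_i dx_i, the exterior derivative is
  d(omega) = sum_{i < j} (∂f_j/∂x_i - ∂f_i/∂x_j) dx_i ∧ dx_j.
  coefficient of dx ∧ dy: ∂f_2/∂x - ∂f_1/∂y = ∂(-3*x*y)/∂x - ∂(-5*y^2 - 3*z^2)/∂y = 7*y
  coefficient of dx ∧ dz: ∂f_3/∂x - ∂f_1/∂z = ∂(x + 2*y)/∂x - ∂(-5*y^2 - 3*z^2)/∂z = 6*z + 1
  coefficient of dy ∧ dz: ∂f_3/∂y - ∂f_2/∂z = ∂(x + 2*y)/∂y - ∂(-3*x*y)/∂z = 2
Assembling: d(omega) = (7*y) dx ∧ dy + (6*z + 1) dx ∧ dz + (2) dy ∧ dz.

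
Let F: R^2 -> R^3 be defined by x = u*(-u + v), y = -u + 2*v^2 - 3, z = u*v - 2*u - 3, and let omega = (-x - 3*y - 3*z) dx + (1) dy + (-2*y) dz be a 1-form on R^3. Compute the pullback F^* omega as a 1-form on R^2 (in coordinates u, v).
F^* omega = (-2*u^3 + 9*u^2*v - 18*u^2 + 8*u*v^2 + 11*u*v - 40*u - 10*v^3 + 8*v^2 + 24*v - 13) du + (u^3 - 4*u^2*v + 11*u^2 - 10*u*v^2 + 24*u + 4*v) dv

Using F^*(f dg) = (f ∘ F) d(g ∘ F), substitute each coordinate x_i by F_i(u, v) in f_i, and replace dx_i by d F_i = (∂F_i/∂u) du + (∂F_i/∂v) dv.
  For the x component: f_1(F) = u^2 - 4*u*v + 9*u - 6*v^2 + 18; d F_1 = (-2*u + v) du + (u) dv
  For the y component: f_2(F) = 1; d F_2 = (-1) du + (4*v) dv
  For the z component: f_3(F) = 2*u - 4*v^2 + 6; d F_3 = (v - 2) du + (u) dv
Combining and collecting du, dv coefficients:
  coeff of du: -2*u^3 + 9*u^2*v - 18*u^2 + 8*u*v^2 + 11*u*v - 40*u - 10*v^3 + 8*v^2 + 24*v - 13
  coeff of dv: u^3 - 4*u^2*v + 11*u^2 - 10*u*v^2 + 24*u + 4*v
F^* omega = (-2*u^3 + 9*u^2*v - 18*u^2 + 8*u*v^2 + 11*u*v - 40*u - 10*v^3 + 8*v^2 + 24*v - 13) du + (u^3 - 4*u^2*v + 11*u^2 - 10*u*v^2 + 24*u + 4*v) dv.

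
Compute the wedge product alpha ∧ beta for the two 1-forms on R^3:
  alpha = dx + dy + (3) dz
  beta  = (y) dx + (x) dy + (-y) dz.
alpha ∧ beta = (x - y) dx ∧ dy + (-4*y) dx ∧ dz + (-3*x - y) dy ∧ dz

Distribute the wedge, using dx_i ∧ dx_j = -dx_j ∧ dx_i and dx_i ∧ dx_i = 0. For each pair (i, j) with i < j, the coefficient of dx_i ∧ dx_j in alpha ∧ beta is (alpha_i * beta_j - alpha_j * beta_i). Collecting: alpha ∧ beta = (x - y) dx ∧ dy + (-4*y) dx ∧ dz + (-3*x - y) dy ∧ dz.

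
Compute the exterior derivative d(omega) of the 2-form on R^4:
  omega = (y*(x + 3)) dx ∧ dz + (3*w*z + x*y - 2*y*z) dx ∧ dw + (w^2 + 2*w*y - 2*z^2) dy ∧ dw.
d(omega) = (-x - 3) dx ∧ dy ∧ dz + (-x + 2*z) dx ∧ dy ∧ dw + (-3*w + 2*y) dx ∧ dz ∧ dw + (4*z) dy ∧ dz ∧ dw

For a 2-form omega = sum_{i<j} g_{ij} dx_i ∧ dx_j, the exterior derivative is
  d(omega) = sum_{i<j} d(g_{ij}) ∧ dx_i ∧ dx_j = sum_{i<j, k} (∂g_{ij}/∂x_k) dx_k ∧ dx_i ∧ dx_j.
Expand each term, using dx_k ∧ dx_i ∧ dx_j = sgn(permutation) dx_{(a)} ∧ dx_{(b)} ∧ dx_{(c)} with (a < b < c) sorted:
  d(y*(x + 3)) includes (∂/∂y)(y*(x + 3)) dy = (x + 3) dy, which multiplied by dx ∧ dz gives (-x - 3) dx ∧ dy ∧ dz
  d(3*w*z + x*y - 2*y*z) includes (∂/∂y)(3*w*z + x*y - 2*y*z) dy = (x - 2*z) dy, which multiplied by dx ∧ dw gives (-x + 2*z) dx ∧ dy ∧ dw
  d(3*w*z + x*y - 2*y*z) includes (∂/∂z)(3*w*z + x*y - 2*y*z) dz = (3*w - 2*y) dz, which multiplied by dx ∧ dw gives (-3*w + 2*y) dx ∧ dz ∧ dw
  d(w^2 + 2*w*y - 2*z^2) includes (∂/∂z)(w^2 + 2*w*y - 2*z^2) dz = (-4*z) dz, which multiplied by dy ∧ dw gives (4*z) dy ∧ dz ∧ dw
Collecting like 3-forms: d(omega) = (-x - 3) dx ∧ dy ∧ dz + (-x + 2*z) dx ∧ dy ∧ dw + (-3*w + 2*y) dx ∧ dz ∧ dw + (4*z) dy ∧ dz ∧ dw.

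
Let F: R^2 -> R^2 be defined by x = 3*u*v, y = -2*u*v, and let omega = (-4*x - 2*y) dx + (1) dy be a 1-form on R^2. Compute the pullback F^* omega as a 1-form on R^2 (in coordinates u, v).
F^* omega = (2*v*(-12*u*v - 1)) du + (2*u*(-12*u*v - 1)) dv

Using F^*(f dg) = (f ∘ F) d(g ∘ F), substitute each coordinate x_i by F_i(u, v) in f_i, and replace dx_i by d F_i = (∂F_i/∂u) du + (∂F_i/∂v) dv.
  For the x component: f_1(F) = -8*u*v; d F_1 = (3*v) du + (3*u) dv
  For the y component: f_2(F) = 1; d F_2 = (-2*v) du + (-2*u) dv
Combining and collecting du, dv coefficients:
  coeff of du: 2*v*(-12*u*v - 1)
  coeff of dv: 2*u*(-12*u*v - 1)
F^* omega = (2*v*(-12*u*v - 1)) du + (2*u*(-12*u*v - 1)) dv.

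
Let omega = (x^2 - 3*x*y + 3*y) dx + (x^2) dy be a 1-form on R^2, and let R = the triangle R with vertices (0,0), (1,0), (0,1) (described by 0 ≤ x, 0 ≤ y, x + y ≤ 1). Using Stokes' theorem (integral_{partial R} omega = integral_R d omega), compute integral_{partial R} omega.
integral_(partial R) omega = -2/3

Stokes: integral_partial_R omega = integral_R d omega with d omega = (∂Q/∂x - ∂P/∂y) dx ∧ dy.
  ∂Q/∂x = 2*x
  ∂P/∂y = 3 - 3*x
  integrand = ∂Q/∂x - ∂P/∂y = 5*x - 3.
Integrating over R: integral_0^1 integral_0^{1-x} (5*x - 3) dy dx = -2/3.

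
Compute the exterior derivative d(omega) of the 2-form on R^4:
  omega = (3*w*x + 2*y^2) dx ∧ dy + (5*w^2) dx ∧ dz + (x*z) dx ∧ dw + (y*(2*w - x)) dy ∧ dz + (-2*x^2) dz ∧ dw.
d(omega) = (3*x) dx ∧ dy ∧ dw + (10*w - 5*x) dx ∧ dz ∧ dw + (-y) dx ∧ dy ∧ dz + (2*y) dy ∧ dz ∧ dw

For a 2-form omega = sum_{i<j} g_{ij} dx_i ∧ dx_j, the exterior derivative is
  d(omega) = sum_{i<j} d(g_{ij}) ∧ dx_i ∧ dx_j = sum_{i<j, k} (∂g_{ij}/∂x_k) dx_k ∧ dx_i ∧ dx_j.
Expand each term, using dx_k ∧ dx_i ∧ dx_j = sgn(permutation) dx_{(a)} ∧ dx_{(b)} ∧ dx_{(c)} with (a < b < c) sorted:
  d(3*w*x + 2*y^2) includes (∂/∂w)(3*w*x + 2*y^2) dw = (3*x) dw, which multiplied by dx ∧ dy gives (3*x) dx ∧ dy ∧ dw
  d(5*w^2) includes (∂/∂w)(5*w^2) dw = (10*w) dw, which multiplied by dx ∧ dz gives (10*w) dx ∧ dz ∧ dw
  d(x*z) includes (∂/∂z)(x*z) dz = (x) dz, which multiplied by dx ∧ dw gives (-x) dx ∧ dz ∧ dw
  d(y*(2*w - x)) includes (∂/∂x)(y*(2*w - x)) dx = (-y) dx, which multiplied by dy ∧ dz gives (-y) dx ∧ dy ∧ dz
  d(y*(2*w - x)) includes (∂/∂w)(y*(2*w - x)) dw = (2*y) dw, which multiplied by dy ∧ dz gives (2*y) dy ∧ dz ∧ dw
  d(-2*x^2) includes (∂/∂x)(-2*x^2) dx = (-4*x) dx, which multiplied by dz ∧ dw gives (-4*x) dx ∧ dz ∧ dw
Collecting like 3-forms: d(omega) = (3*x) dx ∧ dy ∧ dw + (10*w - 5*x) dx ∧ dz ∧ dw + (-y) dx ∧ dy ∧ dz + (2*y) dy ∧ dz ∧ dw.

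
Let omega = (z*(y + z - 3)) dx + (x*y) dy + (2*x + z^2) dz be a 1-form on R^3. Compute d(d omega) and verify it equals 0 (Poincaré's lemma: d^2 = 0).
d(d omega) = 0

Step 1: d omega = sum_{i<j} (∂f_j/∂x_i - ∂f_i/∂x_j) dx_i ∧ dx_j:
  coeff of dx ∧ dy: y - z
  coeff of dx ∧ dz: -y - 2*z + 5
  coeff of dy ∧ dz: 0
Step 2: Apply d again to each 2-form coefficient. The only possible 3-form in R^3 is dx ∧ dy ∧ dz, with coefficient
  ∂(coeff of dy∧dz)/∂x - ∂(coeff of dx∧dz)/∂y + ∂(coeff of dx∧dy)/∂z
  = ∂/∂x (0) - ∂/∂y (-y - 2*z + 5) + ∂/∂z (y - z).
Each of these terms simplifies to sums of mixed partials that cancel in pairs. The result is 0 (by equality of mixed partials for smooth functions — Schwarz / Clairaut).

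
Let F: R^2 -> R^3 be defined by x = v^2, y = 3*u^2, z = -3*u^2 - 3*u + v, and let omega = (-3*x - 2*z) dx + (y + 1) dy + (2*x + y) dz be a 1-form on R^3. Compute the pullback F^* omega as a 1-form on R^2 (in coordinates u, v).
F^* omega = (-9*u^2 - 12*u*v^2 + 6*u - 6*v^2) du + (12*u^2*v + 3*u^2 + 12*u*v - 6*v^3 - 2*v^2) dv

Using F^*(f dg) = (f ∘ F) d(g ∘ F), substitute each coordinate x_i by F_i(u, v) in f_i, and replace dx_i by d F_i = (∂F_i/∂u) du + (∂F_i/∂v) dv.
  For the x component: f_1(F) = 6*u^2 + 6*u - 3*v^2 - 2*v; d F_1 = (0) du + (2*v) dv
  For the y component: f_2(F) = 3*u^2 + 1; d F_2 = (6*u) du + (0) dv
  For the z component: f_3(F) = 3*u^2 + 2*v^2; d F_3 = (-6*u - 3) du + (1) dv
Combining and collecting du, dv coefficients:
  coeff of du: -9*u^2 - 12*u*v^2 + 6*u - 6*v^2
  coeff of dv: 12*u^2*v + 3*u^2 + 12*u*v - 6*v^3 - 2*v^2
F^* omega = (-9*u^2 - 12*u*v^2 + 6*u - 6*v^2) du + (12*u^2*v + 3*u^2 + 12*u*v - 6*v^3 - 2*v^2) dv.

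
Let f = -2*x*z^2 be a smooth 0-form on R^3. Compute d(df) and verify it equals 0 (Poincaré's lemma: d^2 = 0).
d(df) = 0

Step 1: df = sum_i (∂f/∂x_i) dx_i = (-2*z^2) dx + (0) dy + (-4*x*z) dz.
Step 2: Apply d again. Using the 1-form formula, the coefficient of dx ∧ dy in d(df) is ∂^2 f/∂x ∂y - ∂^2 f/∂y ∂x = (0) - (0) = 0 (equality of mixed partials for smooth f).
Similarly for dx ∧ dz and dy ∧ dz — all coefficients vanish. So d(df) = 0.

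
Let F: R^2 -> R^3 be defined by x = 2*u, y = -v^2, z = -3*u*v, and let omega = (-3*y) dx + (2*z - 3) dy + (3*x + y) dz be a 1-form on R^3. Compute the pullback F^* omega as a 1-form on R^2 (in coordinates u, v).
F^* omega = (3*v*(-6*u + v^2 + 2*v)) du + (-18*u^2 + 15*u*v^2 + 6*v) dv

Using F^*(f dg) = (f ∘ F) d(g ∘ F), substitute each coordinate x_i by F_i(u, v) in f_i, and replace dx_i by d F_i = (∂F_i/∂u) du + (∂F_i/∂v) dv.
  For the x component: f_1(F) = 3*v^2; d F_1 = (2) du + (0) dv
  For the y component: f_2(F) = -6*u*v - 3; d F_2 = (0) du + (-2*v) dv
  For the z component: f_3(F) = 6*u - v^2; d F_3 = (-3*v) du + (-3*u) dv
Combining and collecting du, dv coefficients:
  coeff of du: 3*v*(-6*u + v^2 + 2*v)
  coeff of dv: -18*u^2 + 15*u*v^2 + 6*v
F^* omega = (3*v*(-6*u + v^2 + 2*v)) du + (-18*u^2 + 15*u*v^2 + 6*v) dv.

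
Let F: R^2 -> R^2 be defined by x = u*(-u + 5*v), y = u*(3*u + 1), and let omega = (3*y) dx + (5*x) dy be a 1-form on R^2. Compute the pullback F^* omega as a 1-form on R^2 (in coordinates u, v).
F^* omega = (u*(-48*u^2 + 195*u*v - 11*u + 40*v)) du + (u^2*(45*u + 15)) dv

Using F^*(f dg) = (f ∘ F) d(g ∘ F), substitute each coordinate x_i by F_i(u, v) in f_i, and replace dx_i by d F_i = (∂F_i/∂u) du + (∂F_i/∂v) dv.
  For the x component: f_1(F) = 3*u*(3*u + 1); d F_1 = (-2*u + 5*v) du + (5*u) dv
  For the y component: f_2(F) = 5*u*(-u + 5*v); d F_2 = (6*u + 1) du + (0) dv
Combining and collecting du, dv coefficients:
  coeff of du: u*(-48*u^2 + 195*u*v - 11*u + 40*v)
  coeff of dv: u^2*(45*u + 15)
F^* omega = (u*(-48*u^2 + 195*u*v - 11*u + 40*v)) du + (u^2*(45*u + 15)) dv.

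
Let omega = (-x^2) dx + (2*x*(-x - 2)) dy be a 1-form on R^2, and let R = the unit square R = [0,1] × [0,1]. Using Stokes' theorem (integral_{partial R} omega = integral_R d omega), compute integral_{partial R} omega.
integral_(partial R) omega = -6

Stokes: integral_partial_R omega = integral_R d omega with d omega = (∂Q/∂x - ∂P/∂y) dx ∧ dy.
  ∂Q/∂x = -4*x - 4
  ∂P/∂y = 0
  integrand = ∂Q/∂x - ∂P/∂y = -4*x - 4.
Integrating over R: integral_0^1 integral_0^1 (-4*x - 4) dx dy = -6.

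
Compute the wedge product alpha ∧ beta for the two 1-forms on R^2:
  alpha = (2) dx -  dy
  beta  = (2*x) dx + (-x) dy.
alpha ∧ beta = 0

Distribute the wedge, using dx_i ∧ dx_j = -dx_j ∧ dx_i and dx_i ∧ dx_i = 0. For each pair (i, j) with i < j, the coefficient of dx_i ∧ dx_j in alpha ∧ beta is (alpha_i * beta_j - alpha_j * beta_i). Collecting: alpha ∧ beta = 0.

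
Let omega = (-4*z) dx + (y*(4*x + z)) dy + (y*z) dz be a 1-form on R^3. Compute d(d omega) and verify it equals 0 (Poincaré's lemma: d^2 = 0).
d(d omega) = 0

Step 1: d omega = sum_{i<j} (∂f_j/∂x_i - ∂f_i/∂x_j) dx_i ∧ dx_j:
  coeff of dx ∧ dy: 4*y
  coeff of dx ∧ dz: 4
  coeff of dy ∧ dz: -y + z
Step 2: Apply d again to each 2-form coefficient. The only possible 3-form in R^3 is dx ∧ dy ∧ dz, with coefficient
  ∂(coeff of dy∧dz)/∂x - ∂(coeff of dx∧dz)/∂y + ∂(coeff of dx∧dy)/∂z
  = ∂/∂x (-y + z) - ∂/∂y (4) + ∂/∂z (4*y).
Each of these terms simplifies to sums of mixed partials that cancel in pairs. The result is 0 (by equality of mixed partials for smooth functions — Schwarz / Clairaut).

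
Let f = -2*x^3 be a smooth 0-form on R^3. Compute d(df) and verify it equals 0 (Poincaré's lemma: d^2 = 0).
d(df) = 0

Step 1: df = sum_i (∂f/∂x_i) dx_i = (-6*x^2) dx + (0) dy + (0) dz.
Step 2: Apply d again. Using the 1-form formula, the coefficient of dx ∧ dy in d(df) is ∂^2 f/∂x ∂y - ∂^2 f/∂y ∂x = (0) - (0) = 0 (equality of mixed partials for smooth f).
Similarly for dx ∧ dz and dy ∧ dz — all coefficients vanish. So d(df) = 0.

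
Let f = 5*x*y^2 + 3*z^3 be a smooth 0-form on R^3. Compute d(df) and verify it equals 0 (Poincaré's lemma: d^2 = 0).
d(df) = 0

Step 1: df = sum_i (∂f/∂x_i) dx_i = (5*y^2) dx + (10*x*y) dy + (9*z^2) dz.
Step 2: Apply d again. Using the 1-form formula, the coefficient of dx ∧ dy in d(df) is ∂^2 f/∂x ∂y - ∂^2 f/∂y ∂x = (10*y) - (10*y) = 0 (equality of mixed partials for smooth f).
Similarly for dx ∧ dz and dy ∧ dz — all coefficients vanish. So d(df) = 0.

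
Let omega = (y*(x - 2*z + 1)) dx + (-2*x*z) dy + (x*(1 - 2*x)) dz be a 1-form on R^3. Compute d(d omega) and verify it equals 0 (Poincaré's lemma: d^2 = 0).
d(d omega) = 0

Step 1: d omega = sum_{i<j} (∂f_j/∂x_i - ∂f_i/∂x_j) dx_i ∧ dx_j:
  coeff of dx ∧ dy: -x - 1
  coeff of dx ∧ dz: -4*x + 2*y + 1
  coeff of dy ∧ dz: 2*x
Step 2: Apply d again to each 2-form coefficient. The only possible 3-form in R^3 is dx ∧ dy ∧ dz, with coefficient
  ∂(coeff of dy∧dz)/∂x - ∂(coeff of dx∧dz)/∂y + ∂(coeff of dx∧dy)/∂z
  = ∂/∂x (2*x) - ∂/∂y (-4*x + 2*y + 1) + ∂/∂z (-x - 1).
Each of these terms simplifies to sums of mixed partials that cancel in pairs. The result is 0 (by equality of mixed partials for smooth functions — Schwarz / Clairaut).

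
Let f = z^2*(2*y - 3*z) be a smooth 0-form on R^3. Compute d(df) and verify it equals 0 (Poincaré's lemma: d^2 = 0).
d(df) = 0

Step 1: df = sum_i (∂f/∂x_i) dx_i = (0) dx + (2*z^2) dy + (z*(4*y - 9*z)) dz.
Step 2: Apply d again. Using the 1-form formula, the coefficient of dx ∧ dy in d(df) is ∂^2 f/∂x ∂y - ∂^2 f/∂y ∂x = (0) - (0) = 0 (equality of mixed partials for smooth f).
Similarly for dx ∧ dz and dy ∧ dz — all coefficients vanish. So d(df) = 0.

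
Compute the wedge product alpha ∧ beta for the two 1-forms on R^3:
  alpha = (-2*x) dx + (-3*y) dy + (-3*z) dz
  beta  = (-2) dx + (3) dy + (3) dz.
alpha ∧ beta = (-6*x - 6*y) dx ∧ dy + (-6*x - 6*z) dx ∧ dz + (-9*y + 9*z) dy ∧ dz

Distribute the wedge, using dx_i ∧ dx_j = -dx_j ∧ dx_i and dx_i ∧ dx_i = 0. For each pair (i, j) with i < j, the coefficient of dx_i ∧ dx_j in alpha ∧ beta is (alpha_i * beta_j - alpha_j * beta_i). Collecting: alpha ∧ beta = (-6*x - 6*y) dx ∧ dy + (-6*x - 6*z) dx ∧ dz + (-9*y + 9*z) dy ∧ dz.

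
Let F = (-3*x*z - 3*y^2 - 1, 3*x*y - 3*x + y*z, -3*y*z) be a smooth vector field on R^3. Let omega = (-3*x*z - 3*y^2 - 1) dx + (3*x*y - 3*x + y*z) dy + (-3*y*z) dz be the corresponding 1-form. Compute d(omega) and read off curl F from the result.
d(omega) = (-y - 3*z) dy ∧ dz + (-3*x) dz ∧ dx + (9*y - 3) dx ∧ dy; curl F = (-y - 3*z, -3*x, 9*y - 3)

d omega = sum_{i<j} (∂f_j/∂x_i - ∂f_i/∂x_j) dx_i ∧ dx_j. Under the identification (dy ∧ dz, dz ∧ dx, dx ∧ dy) ↔ (e_x, e_y, e_z), the coefficients are exactly the components of curl F. Compute:
  ∂R/∂y - ∂Q/∂z = (-3*z) - (y) = -y - 3*z
  ∂P/∂z - ∂R/∂x = (-3*x) - (0) = -3*x
  ∂Q/∂x - ∂P/∂y = (3*y - 3) - (-6*y) = 9*y - 3.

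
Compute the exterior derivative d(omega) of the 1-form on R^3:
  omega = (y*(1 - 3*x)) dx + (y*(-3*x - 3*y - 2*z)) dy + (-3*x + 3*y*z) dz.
d(omega) = (3*x - 3*y - 1) dx ∧ dy + (-3) dx ∧ dz + (2*y + 3*z) dy ∧ dz

For a 1-form omega = sum_i f_i dx_i, the exterior derivative is
  d(omega) = sum_{i < j} (∂f_j/∂x_i - ∂f_i/∂x_j) dx_i ∧ dx_j.
  coefficient of dx ∧ dy: ∂f_2/∂x - ∂f_1/∂y = ∂(y*(-3*x - 3*y - 2*z))/∂x - ∂(y*(1 - 3*x))/∂y = 3*x - 3*y - 1
  coefficient of dx ∧ dz: ∂f_3/∂x - ∂f_1/∂z = ∂(-3*x + 3*y*z)/∂x - ∂(y*(1 - 3*x))/∂z = -3
  coefficient of dy ∧ dz: ∂f_3/∂y - ∂f_2/∂z = ∂(-3*x + 3*y*z)/∂y - ∂(y*(-3*x - 3*y - 2*z))/∂z = 2*y + 3*z
Assembling: d(omega) = (3*x - 3*y - 1) dx ∧ dy + (-3) dx ∧ dz + (2*y + 3*z) dy ∧ dz.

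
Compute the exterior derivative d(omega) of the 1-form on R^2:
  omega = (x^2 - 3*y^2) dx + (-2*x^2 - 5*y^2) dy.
d(omega) = (-4*x + 6*y) dx ∧ dy

For a 1-form omega = sum_i f_i dx_i, the exterior derivative is
  d(omega) = sum_{i < j} (∂f_j/∂x_i - ∂f_i/∂x_j) dx_i ∧ dx_j.
  coefficient of dx ∧ dy: ∂f_2/∂x - ∂f_1/∂y = ∂(-2*x^2 - 5*y^2)/∂x - ∂(x^2 - 3*y^2)/∂y = -4*x + 6*y
Assembling: d(omega) = (-4*x + 6*y) dx ∧ dy.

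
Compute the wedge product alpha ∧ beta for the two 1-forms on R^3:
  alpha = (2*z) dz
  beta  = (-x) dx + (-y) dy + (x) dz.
alpha ∧ beta = (2*x*z) dx ∧ dz + (2*y*z) dy ∧ dz

Distribute the wedge, using dx_i ∧ dx_j = -dx_j ∧ dx_i and dx_i ∧ dx_i = 0. For each pair (i, j) with i < j, the coefficient of dx_i ∧ dx_j in alpha ∧ beta is (alpha_i * beta_j - alpha_j * beta_i). Collecting: alpha ∧ beta = (2*x*z) dx ∧ dz + (2*y*z) dy ∧ dz.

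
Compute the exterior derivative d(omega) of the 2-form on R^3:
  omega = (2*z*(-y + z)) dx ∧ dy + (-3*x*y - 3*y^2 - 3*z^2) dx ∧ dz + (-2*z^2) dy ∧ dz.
d(omega) = (3*x + 4*y + 4*z) dx ∧ dy ∧ dz

For a 2-form omega = sum_{i<j} g_{ij} dx_i ∧ dx_j, the exterior derivative is
  d(omega) = sum_{i<j} d(g_{ij}) ∧ dx_i ∧ dx_j = sum_{i<j, k} (∂g_{ij}/∂x_k) dx_k ∧ dx_i ∧ dx_j.
Expand each term, using dx_k ∧ dx_i ∧ dx_j = sgn(permutation) dx_{(a)} ∧ dx_{(b)} ∧ dx_{(c)} with (a < b < c) sorted:
  d(2*z*(-y + z)) includes (∂/∂z)(2*z*(-y + z)) dz = (-2*y + 4*z) dz, which multiplied by dx ∧ dy gives (-2*y + 4*z) dx ∧ dy ∧ dz
  d(-3*x*y - 3*y^2 - 3*z^2) includes (∂/∂y)(-3*x*y - 3*y^2 - 3*z^2) dy = (-3*x - 6*y) dy, which multiplied by dx ∧ dz gives (3*x + 6*y) dx ∧ dy ∧ dz
Collecting like 3-forms: d(omega) = (3*x + 4*y + 4*z) dx ∧ dy ∧ dz.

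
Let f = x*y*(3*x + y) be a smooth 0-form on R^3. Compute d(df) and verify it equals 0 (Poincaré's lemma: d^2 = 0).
d(df) = 0

Step 1: df = sum_i (∂f/∂x_i) dx_i = (y*(6*x + y)) dx + (x*(3*x + 2*y)) dy + (0) dz.
Step 2: Apply d again. Using the 1-form formula, the coefficient of dx ∧ dy in d(df) is ∂^2 f/∂x ∂y - ∂^2 f/∂y ∂x = (6*x + 2*y) - (6*x + 2*y) = 0 (equality of mixed partials for smooth f).
Similarly for dx ∧ dz and dy ∧ dz — all coefficients vanish. So d(df) = 0.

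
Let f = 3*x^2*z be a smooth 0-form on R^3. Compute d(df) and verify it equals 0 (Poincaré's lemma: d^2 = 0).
d(df) = 0

Step 1: df = sum_i (∂f/∂x_i) dx_i = (6*x*z) dx + (0) dy + (3*x^2) dz.
Step 2: Apply d again. Using the 1-form formula, the coefficient of dx ∧ dy in d(df) is ∂^2 f/∂x ∂y - ∂^2 f/∂y ∂x = (0) - (0) = 0 (equality of mixed partials for smooth f).
Similarly for dx ∧ dz and dy ∧ dz — all coefficients vanish. So d(df) = 0.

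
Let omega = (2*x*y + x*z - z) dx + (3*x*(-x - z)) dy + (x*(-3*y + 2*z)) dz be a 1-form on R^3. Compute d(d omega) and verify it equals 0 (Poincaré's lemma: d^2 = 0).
d(d omega) = 0

Step 1: d omega = sum_{i<j} (∂f_j/∂x_i - ∂f_i/∂x_j) dx_i ∧ dx_j:
  coeff of dx ∧ dy: -8*x - 3*z
  coeff of dx ∧ dz: -x - 3*y + 2*z + 1
  coeff of dy ∧ dz: 0
Step 2: Apply d again to each 2-form coefficient. The only possible 3-form in R^3 is dx ∧ dy ∧ dz, with coefficient
  ∂(coeff of dy∧dz)/∂x - ∂(coeff of dx∧dz)/∂y + ∂(coeff of dx∧dy)/∂z
  = ∂/∂x (0) - ∂/∂y (-x - 3*y + 2*z + 1) + ∂/∂z (-8*x - 3*z).
Each of these terms simplifies to sums of mixed partials that cancel in pairs. The result is 0 (by equality of mixed partials for smooth functions — Schwarz / Clairaut).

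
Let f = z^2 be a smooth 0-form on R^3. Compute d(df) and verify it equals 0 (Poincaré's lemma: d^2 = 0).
d(df) = 0

Step 1: df = sum_i (∂f/∂x_i) dx_i = (0) dx + (0) dy + (2*z) dz.
Step 2: Apply d again. Using the 1-form formula, the coefficient of dx ∧ dy in d(df) is ∂^2 f/∂x ∂y - ∂^2 f/∂y ∂x = (0) - (0) = 0 (equality of mixed partials for smooth f).
Similarly for dx ∧ dz and dy ∧ dz — all coefficients vanish. So d(df) = 0.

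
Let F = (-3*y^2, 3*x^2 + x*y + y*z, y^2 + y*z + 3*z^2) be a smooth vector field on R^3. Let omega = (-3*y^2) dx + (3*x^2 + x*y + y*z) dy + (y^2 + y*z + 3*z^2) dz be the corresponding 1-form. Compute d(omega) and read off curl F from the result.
d(omega) = (y + z) dy ∧ dz + (0) dz ∧ dx + (6*x + 7*y) dx ∧ dy; curl F = (y + z, 0, 6*x + 7*y)

d omega = sum_{i<j} (∂f_j/∂x_i - ∂f_i/∂x_j) dx_i ∧ dx_j. Under the identification (dy ∧ dz, dz ∧ dx, dx ∧ dy) ↔ (e_x, e_y, e_z), the coefficients are exactly the components of curl F. Compute:
  ∂R/∂y - ∂Q/∂z = (2*y + z) - (y) = y + z
  ∂P/∂z - ∂R/∂x = (0) - (0) = 0
  ∂Q/∂x - ∂P/∂y = (6*x + y) - (-6*y) = 6*x + 7*y.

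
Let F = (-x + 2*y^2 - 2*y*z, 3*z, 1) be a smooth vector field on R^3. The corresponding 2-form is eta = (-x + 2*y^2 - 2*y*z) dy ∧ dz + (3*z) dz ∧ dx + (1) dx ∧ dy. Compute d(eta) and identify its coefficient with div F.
d(eta) = (-1) dx ∧ dy ∧ dz; div F = -1

For a 2-form in R^3 of the form above, applying d gives a 3-form with coefficient ∂P/∂x + ∂Q/∂y + ∂R/∂z:
  ∂P/∂x = -1
  ∂Q/∂y = 0
  ∂R/∂z = 0
Sum = -1, which is exactly div F.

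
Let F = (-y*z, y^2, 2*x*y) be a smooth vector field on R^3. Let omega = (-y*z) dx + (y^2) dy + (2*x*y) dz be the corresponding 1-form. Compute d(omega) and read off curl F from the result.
d(omega) = (2*x) dy ∧ dz + (-3*y) dz ∧ dx + (z) dx ∧ dy; curl F = (2*x, -3*y, z)

d omega = sum_{i<j} (∂f_j/∂x_i - ∂f_i/∂x_j) dx_i ∧ dx_j. Under the identification (dy ∧ dz, dz ∧ dx, dx ∧ dy) ↔ (e_x, e_y, e_z), the coefficients are exactly the components of curl F. Compute:
  ∂R/∂y - ∂Q/∂z = (2*x) - (0) = 2*x
  ∂P/∂z - ∂R/∂x = (-y) - (2*y) = -3*y
  ∂Q/∂x - ∂P/∂y = (0) - (-z) = z.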